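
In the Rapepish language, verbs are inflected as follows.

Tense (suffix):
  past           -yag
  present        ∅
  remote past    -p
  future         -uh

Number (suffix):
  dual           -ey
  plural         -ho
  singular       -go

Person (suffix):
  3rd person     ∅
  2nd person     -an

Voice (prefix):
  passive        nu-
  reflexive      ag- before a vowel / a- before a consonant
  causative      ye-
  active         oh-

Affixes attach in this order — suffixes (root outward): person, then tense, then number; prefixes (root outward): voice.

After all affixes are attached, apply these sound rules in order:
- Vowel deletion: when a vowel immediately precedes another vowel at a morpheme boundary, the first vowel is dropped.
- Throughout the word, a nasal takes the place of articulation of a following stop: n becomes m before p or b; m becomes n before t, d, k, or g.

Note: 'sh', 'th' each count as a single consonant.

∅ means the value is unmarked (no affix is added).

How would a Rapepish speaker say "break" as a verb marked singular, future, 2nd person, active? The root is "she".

Attach person 2nd person -an → shean.
Attach tense future -uh → sheanuh.
Attach number singular -go → sheanuhgo.
Attach voice active oh- → ohsheanuhgo.
Apply vowel deletion: ohsheanuhgo → ohshanuhgo.
Nasal assimilation: no change.

ohshanuhgo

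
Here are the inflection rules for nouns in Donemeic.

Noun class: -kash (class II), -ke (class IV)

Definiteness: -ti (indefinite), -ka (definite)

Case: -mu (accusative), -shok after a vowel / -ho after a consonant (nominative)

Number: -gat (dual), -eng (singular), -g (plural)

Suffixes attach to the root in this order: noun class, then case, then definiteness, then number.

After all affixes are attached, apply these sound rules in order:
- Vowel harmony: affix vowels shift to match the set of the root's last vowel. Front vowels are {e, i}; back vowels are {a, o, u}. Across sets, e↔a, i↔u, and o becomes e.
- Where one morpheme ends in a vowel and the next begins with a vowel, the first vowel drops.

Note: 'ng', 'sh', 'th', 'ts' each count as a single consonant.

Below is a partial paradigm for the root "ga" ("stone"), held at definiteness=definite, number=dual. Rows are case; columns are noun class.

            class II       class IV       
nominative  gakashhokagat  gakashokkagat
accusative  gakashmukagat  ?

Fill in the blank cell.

Attach noun class class IV -ke → gake.
Attach case accusative -mu → gakemu.
Attach definiteness definite -ka → gakemuka.
Attach number dual -gat → gakemukagat.
Apply vowel harmony: gakemukagat → gakamukagat.
Vowel deletion: no change.

gakamukagat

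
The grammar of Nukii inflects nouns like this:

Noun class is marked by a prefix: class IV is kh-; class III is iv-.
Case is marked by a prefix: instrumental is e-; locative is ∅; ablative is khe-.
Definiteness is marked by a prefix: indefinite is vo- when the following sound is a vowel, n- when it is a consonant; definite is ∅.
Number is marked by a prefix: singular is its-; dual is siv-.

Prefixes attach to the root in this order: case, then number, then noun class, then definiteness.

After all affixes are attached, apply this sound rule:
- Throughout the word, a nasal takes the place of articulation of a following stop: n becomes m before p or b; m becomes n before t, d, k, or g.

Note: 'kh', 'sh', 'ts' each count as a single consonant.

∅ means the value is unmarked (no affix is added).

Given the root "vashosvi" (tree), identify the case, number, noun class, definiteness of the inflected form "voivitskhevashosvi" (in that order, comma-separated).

Segment: vo-iv-its-khe-vashosvi.
case: khe- → ablative.
number: its- → singular.
noun class: iv- → class III.
definiteness: vo/n- → indefinite.

ablative, singular, class III, indefinite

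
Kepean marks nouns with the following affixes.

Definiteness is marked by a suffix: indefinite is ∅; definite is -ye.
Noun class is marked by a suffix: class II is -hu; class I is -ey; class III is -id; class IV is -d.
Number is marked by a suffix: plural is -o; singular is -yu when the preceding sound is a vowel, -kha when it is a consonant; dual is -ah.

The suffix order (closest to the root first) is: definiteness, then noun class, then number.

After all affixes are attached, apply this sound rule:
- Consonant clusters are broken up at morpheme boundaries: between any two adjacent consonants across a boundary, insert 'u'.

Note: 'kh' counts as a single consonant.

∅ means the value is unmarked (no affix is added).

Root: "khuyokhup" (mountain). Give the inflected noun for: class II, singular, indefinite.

khuyokhupuhuyu

definiteness = indefinite: zero marking, form stays khuyokhup.
Attach noun class class II -hu → khuyokhuphu.
Attach number singular -yu (after vowel 'u') → khuyokhuphuyu.
Apply epenthesis: khuyokhuphuyu → khuyokhupuhuyu.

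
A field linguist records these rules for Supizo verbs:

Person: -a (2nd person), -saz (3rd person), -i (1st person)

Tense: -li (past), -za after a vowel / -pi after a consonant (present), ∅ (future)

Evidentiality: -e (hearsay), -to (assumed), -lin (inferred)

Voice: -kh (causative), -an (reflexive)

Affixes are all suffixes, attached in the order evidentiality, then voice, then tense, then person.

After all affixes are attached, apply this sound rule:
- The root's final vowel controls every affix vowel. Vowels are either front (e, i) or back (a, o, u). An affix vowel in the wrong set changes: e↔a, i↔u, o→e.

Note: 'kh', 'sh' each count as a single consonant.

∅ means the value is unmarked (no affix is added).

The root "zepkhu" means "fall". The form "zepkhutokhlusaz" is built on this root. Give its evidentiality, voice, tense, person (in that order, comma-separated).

Segment: zepkhu-to-kh-li-saz.
evidentiality: -to → assumed.
voice: -kh → causative.
tense: -li → past.
person: -saz → 3rd person.

assumed, causative, past, 3rd person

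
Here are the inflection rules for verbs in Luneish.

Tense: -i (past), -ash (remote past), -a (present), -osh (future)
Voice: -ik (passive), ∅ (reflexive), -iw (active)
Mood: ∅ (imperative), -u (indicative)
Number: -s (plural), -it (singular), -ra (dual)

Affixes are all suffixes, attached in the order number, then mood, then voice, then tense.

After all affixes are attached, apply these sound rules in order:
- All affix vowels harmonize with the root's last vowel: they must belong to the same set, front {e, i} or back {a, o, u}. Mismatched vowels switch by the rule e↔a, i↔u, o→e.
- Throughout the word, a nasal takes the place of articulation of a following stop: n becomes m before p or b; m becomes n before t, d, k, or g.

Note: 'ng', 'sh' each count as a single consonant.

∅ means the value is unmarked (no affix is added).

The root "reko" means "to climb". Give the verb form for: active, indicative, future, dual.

rekorauuwosh

Attach number dual -ra → rekora.
Attach mood indicative -u → rekorau.
Attach voice active -iw → rekorauiw.
Attach tense future -osh → rekorauiwosh.
Apply vowel harmony: rekorauiwosh → rekorauuwosh.
Nasal assimilation: no change.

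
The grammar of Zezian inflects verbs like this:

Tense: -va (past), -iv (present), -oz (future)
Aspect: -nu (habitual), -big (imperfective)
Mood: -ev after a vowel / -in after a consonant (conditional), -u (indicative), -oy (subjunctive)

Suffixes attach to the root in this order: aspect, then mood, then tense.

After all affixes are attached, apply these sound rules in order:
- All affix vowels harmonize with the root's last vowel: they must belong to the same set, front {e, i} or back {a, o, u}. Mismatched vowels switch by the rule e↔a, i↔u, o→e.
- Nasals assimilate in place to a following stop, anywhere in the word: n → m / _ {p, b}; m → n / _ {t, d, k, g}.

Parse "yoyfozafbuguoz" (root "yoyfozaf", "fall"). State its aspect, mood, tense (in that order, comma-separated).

Segment: yoyfozaf-big-u-oz.
aspect: -big → imperfective.
mood: -u → indicative.
tense: -oz → future.

imperfective, indicative, future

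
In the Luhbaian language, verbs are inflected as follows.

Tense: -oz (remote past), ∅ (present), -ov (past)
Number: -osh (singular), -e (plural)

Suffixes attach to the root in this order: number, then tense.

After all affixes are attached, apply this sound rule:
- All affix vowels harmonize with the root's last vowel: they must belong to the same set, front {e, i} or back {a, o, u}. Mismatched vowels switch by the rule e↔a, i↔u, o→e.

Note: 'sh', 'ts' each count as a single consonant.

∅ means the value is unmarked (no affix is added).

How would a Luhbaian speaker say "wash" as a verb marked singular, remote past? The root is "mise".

miseeshez

Attach number singular -osh → miseosh.
Attach tense remote past -oz → miseoshoz.
Apply vowel harmony: miseoshoz → miseeshez.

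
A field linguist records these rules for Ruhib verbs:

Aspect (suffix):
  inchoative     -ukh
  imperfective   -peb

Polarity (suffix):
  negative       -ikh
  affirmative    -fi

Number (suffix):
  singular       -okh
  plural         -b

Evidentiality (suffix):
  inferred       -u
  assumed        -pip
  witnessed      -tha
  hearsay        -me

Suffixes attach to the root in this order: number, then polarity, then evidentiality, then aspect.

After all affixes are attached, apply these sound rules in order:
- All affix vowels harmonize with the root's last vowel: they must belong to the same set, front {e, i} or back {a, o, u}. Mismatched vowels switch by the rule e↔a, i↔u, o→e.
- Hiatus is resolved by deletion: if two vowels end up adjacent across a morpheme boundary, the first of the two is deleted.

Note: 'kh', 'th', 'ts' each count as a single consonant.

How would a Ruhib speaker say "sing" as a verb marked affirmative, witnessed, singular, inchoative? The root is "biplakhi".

biplakhekhfithikh

Attach number singular -okh → biplakhiokh.
Attach polarity affirmative -fi → biplakhiokhfi.
Attach evidentiality witnessed -tha → biplakhiokhfitha.
Attach aspect inchoative -ukh → biplakhiokhfithaukh.
Apply vowel harmony: biplakhiokhfithaukh → biplakhiekhfitheikh.
Apply vowel deletion: biplakhiekhfitheikh → biplakhekhfithikh.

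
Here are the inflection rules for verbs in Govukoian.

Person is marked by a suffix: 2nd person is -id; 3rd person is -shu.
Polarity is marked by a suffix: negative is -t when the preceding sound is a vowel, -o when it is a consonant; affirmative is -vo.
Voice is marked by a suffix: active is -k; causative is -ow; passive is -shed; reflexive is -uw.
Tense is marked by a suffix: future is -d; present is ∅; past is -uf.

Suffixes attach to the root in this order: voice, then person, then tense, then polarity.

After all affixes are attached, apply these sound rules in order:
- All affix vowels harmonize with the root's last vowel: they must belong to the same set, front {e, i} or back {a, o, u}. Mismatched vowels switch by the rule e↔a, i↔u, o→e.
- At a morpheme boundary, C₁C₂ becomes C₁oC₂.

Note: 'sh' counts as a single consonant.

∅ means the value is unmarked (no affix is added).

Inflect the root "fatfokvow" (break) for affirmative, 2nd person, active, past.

Attach voice active -k → fatfokvowk.
Attach person 2nd person -id → fatfokvowkid.
Attach tense past -uf → fatfokvowkiduf.
Attach polarity affirmative -vo → fatfokvowkidufvo.
Apply vowel harmony: fatfokvowkidufvo → fatfokvowkudufvo.
Apply epenthesis: fatfokvowkudufvo → fatfokvowokudufovo.

fatfokvowokudufovo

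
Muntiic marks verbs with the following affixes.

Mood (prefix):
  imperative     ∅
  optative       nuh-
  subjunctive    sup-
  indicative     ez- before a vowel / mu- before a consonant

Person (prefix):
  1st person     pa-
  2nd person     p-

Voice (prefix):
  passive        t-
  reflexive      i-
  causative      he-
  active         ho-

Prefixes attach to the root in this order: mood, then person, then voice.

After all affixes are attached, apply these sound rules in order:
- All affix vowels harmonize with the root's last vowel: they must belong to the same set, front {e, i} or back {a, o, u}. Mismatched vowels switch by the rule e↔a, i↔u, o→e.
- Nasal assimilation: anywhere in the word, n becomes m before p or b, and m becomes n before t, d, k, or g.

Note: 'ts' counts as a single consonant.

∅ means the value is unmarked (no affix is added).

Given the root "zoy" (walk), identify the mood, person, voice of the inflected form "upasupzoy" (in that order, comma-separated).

Segment: i-pa-sup-zoy.
mood: sup- → subjunctive.
person: pa- → 1st person.
voice: i- → reflexive.

subjunctive, 1st person, reflexive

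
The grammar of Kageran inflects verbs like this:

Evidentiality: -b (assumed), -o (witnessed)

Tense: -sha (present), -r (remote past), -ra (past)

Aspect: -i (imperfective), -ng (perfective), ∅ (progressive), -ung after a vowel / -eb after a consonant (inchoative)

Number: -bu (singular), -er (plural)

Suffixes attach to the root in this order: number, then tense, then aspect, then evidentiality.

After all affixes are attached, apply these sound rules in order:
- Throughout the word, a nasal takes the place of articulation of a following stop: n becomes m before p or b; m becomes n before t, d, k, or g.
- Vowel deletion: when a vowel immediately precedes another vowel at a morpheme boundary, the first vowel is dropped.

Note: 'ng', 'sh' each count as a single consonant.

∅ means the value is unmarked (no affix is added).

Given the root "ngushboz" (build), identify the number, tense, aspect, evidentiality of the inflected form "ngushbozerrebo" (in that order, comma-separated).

plural, remote past, inchoative, witnessed

Segment: ngushboz-er-r-eb-o.
number: -er → plural.
tense: -r → remote past.
aspect: -ung/eb → inchoative.
evidentiality: -o → witnessed.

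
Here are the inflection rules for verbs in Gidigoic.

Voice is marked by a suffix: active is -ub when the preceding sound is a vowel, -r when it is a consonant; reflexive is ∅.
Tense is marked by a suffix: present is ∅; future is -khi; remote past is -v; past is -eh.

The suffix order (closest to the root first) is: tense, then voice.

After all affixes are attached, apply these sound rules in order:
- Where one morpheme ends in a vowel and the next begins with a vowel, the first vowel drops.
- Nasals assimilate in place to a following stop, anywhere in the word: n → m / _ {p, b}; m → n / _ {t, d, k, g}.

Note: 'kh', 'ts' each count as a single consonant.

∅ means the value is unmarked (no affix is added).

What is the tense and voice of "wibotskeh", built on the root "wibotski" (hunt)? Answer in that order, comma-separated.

past, reflexive

Segment: wibotski-eh.
tense: -eh → past.
voice: ∅ → reflexive.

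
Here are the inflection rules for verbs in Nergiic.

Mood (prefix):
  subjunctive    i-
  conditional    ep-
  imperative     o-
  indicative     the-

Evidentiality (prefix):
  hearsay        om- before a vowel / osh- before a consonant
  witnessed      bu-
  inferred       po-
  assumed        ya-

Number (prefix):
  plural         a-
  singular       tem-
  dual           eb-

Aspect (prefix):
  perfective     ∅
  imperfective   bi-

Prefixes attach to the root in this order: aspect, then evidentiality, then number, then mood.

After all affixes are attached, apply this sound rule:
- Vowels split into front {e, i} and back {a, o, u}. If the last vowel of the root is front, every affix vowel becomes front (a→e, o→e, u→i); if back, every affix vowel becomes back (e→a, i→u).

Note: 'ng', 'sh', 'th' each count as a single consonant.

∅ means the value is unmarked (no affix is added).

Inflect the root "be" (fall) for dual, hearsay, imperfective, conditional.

Attach aspect imperfective bi- → bibe.
Attach evidentiality hearsay osh- (before consonant 'b') → oshbibe.
Attach number dual eb- → eboshbibe.
Attach mood conditional ep- → epeboshbibe.
Apply vowel harmony: epeboshbibe → epebeshbibe.

epebeshbibe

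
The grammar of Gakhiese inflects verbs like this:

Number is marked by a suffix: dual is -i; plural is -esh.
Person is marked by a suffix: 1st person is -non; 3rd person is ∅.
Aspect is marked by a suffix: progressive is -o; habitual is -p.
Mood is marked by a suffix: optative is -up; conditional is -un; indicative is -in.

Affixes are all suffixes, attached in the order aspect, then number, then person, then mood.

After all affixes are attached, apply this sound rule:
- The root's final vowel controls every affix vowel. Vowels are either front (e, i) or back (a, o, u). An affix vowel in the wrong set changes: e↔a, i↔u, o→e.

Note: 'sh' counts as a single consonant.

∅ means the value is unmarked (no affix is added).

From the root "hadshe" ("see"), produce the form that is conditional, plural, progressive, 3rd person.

Attach aspect progressive -o → hadsheo.
Attach number plural -esh → hadsheoesh.
person = 3rd person: zero marking, form stays hadsheoesh.
Attach mood conditional -un → hadsheoeshun.
Apply vowel harmony: hadsheoeshun → hadsheeeshin.

hadsheeeshin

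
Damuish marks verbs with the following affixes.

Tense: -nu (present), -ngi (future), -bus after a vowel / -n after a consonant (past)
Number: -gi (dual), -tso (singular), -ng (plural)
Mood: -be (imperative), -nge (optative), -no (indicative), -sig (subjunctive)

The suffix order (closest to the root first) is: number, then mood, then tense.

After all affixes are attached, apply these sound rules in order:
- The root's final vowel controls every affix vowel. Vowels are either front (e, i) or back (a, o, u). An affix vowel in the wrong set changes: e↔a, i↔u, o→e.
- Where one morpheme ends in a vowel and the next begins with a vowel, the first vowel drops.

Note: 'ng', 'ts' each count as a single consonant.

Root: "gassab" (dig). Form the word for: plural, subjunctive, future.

gassabngsugngu

Attach number plural -ng → gassabng.
Attach mood subjunctive -sig → gassabngsig.
Attach tense future -ngi → gassabngsigngi.
Apply vowel harmony: gassabngsigngi → gassabngsugngu.
Vowel deletion: no change.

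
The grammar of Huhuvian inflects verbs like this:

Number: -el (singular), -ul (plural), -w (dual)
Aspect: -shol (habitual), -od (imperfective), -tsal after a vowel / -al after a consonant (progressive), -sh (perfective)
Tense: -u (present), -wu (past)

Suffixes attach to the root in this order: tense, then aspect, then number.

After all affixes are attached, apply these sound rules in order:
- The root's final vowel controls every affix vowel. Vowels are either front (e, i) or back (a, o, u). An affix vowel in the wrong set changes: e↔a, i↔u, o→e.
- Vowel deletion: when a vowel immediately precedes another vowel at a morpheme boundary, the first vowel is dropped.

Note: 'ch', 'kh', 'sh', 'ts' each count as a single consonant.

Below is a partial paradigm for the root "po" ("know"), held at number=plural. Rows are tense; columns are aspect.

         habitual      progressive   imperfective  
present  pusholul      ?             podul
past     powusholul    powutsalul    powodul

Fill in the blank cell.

putsalul

Attach tense present -u → pou.
Attach aspect progressive -tsal (after vowel 'u') → poutsal.
Attach number plural -ul → poutsalul.
Vowel harmony: no change.
Apply vowel deletion: poutsalul → putsalul.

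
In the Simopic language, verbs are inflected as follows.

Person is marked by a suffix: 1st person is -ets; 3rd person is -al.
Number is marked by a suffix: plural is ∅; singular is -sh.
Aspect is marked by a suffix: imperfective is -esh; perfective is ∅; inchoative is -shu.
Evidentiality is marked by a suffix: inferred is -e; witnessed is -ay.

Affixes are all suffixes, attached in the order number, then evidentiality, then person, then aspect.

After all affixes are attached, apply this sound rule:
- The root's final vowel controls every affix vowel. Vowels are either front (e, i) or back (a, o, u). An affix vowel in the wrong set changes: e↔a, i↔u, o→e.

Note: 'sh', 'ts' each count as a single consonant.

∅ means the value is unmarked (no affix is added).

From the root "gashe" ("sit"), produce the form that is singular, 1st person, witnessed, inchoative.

gashesheyetsshi

Attach number singular -sh → gashesh.
Attach evidentiality witnessed -ay → gasheshay.
Attach person 1st person -ets → gasheshayets.
Attach aspect inchoative -shu → gasheshayetsshu.
Apply vowel harmony: gasheshayetsshu → gashesheyetsshi.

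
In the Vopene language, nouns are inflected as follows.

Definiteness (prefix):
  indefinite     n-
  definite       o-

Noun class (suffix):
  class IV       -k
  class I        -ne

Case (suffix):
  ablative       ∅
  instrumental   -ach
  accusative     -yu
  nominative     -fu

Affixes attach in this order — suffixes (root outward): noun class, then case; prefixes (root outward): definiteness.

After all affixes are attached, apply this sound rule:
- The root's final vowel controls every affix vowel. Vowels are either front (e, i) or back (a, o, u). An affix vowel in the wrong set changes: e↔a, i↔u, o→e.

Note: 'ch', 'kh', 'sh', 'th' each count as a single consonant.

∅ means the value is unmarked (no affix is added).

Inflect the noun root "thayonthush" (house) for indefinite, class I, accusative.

nthayonthushnayu

Attach noun class class I -ne → thayonthushne.
Attach case accusative -yu → thayonthushneyu.
Attach definiteness indefinite n- → nthayonthushneyu.
Apply vowel harmony: nthayonthushneyu → nthayonthushnayu.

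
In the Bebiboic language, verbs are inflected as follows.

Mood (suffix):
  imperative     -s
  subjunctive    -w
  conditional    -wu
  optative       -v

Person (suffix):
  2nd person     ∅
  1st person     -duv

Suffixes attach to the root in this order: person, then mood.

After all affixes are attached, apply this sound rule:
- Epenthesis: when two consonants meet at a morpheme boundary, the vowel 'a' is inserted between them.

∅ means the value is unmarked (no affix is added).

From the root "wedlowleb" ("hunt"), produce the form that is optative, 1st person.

wedlowlebaduvav

Attach person 1st person -duv → wedlowlebduv.
Attach mood optative -v → wedlowlebduvv.
Apply epenthesis: wedlowlebduvv → wedlowlebaduvav.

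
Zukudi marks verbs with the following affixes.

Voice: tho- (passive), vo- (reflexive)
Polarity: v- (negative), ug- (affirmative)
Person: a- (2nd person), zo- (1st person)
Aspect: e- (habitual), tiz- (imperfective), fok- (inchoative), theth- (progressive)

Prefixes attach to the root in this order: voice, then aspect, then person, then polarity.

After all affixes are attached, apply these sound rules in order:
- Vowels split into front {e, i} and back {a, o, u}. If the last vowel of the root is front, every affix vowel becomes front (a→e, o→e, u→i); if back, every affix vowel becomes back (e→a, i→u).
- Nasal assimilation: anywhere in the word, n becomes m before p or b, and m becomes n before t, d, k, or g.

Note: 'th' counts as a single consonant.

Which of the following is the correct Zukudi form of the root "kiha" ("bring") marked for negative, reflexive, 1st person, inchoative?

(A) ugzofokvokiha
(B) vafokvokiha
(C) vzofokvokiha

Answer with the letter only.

C

Attach voice reflexive vo- → vokiha.
Attach aspect inchoative fok- → fokvokiha.
Attach person 1st person zo- → zofokvokiha.
Attach polarity negative v- → vzofokvokiha.
Vowel harmony: no change.
Nasal assimilation: no change.
So the correct form is vzofokvokiha, option (C).
(B) vafokvokiha is wrong: it uses 2nd person instead of 1st person for person.
(A) ugzofokvokiha is wrong: it uses affirmative instead of negative for polarity.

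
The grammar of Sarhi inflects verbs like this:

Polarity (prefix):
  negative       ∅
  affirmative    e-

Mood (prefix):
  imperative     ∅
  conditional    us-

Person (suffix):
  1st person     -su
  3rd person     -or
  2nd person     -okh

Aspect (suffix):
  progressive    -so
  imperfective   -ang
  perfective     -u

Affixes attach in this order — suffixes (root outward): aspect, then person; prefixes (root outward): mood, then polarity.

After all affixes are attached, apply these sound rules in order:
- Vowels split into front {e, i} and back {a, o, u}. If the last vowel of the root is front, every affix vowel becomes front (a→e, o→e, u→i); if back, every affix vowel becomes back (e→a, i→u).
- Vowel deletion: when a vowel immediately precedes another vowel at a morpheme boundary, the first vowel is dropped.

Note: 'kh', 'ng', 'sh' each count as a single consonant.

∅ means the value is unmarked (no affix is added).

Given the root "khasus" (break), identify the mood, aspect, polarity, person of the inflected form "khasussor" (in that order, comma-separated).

Segment: khasus-so-or.
mood: ∅ → imperative.
aspect: -so → progressive.
polarity: ∅ → negative.
person: -or → 3rd person.

imperative, progressive, negative, 3rd person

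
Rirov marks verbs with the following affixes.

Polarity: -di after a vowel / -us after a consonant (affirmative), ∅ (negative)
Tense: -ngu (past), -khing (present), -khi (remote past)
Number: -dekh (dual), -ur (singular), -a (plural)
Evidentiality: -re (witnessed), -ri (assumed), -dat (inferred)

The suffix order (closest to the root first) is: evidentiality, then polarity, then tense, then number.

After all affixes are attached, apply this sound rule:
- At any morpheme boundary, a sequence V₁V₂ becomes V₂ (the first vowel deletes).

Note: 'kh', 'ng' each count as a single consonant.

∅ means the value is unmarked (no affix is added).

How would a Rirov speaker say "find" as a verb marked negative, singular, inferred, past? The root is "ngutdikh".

Attach evidentiality inferred -dat → ngutdikhdat.
polarity = negative: zero marking, form stays ngutdikhdat.
Attach tense past -ngu → ngutdikhdatngu.
Attach number singular -ur → ngutdikhdatnguur.
Apply vowel deletion: ngutdikhdatnguur → ngutdikhdatngur.

ngutdikhdatngur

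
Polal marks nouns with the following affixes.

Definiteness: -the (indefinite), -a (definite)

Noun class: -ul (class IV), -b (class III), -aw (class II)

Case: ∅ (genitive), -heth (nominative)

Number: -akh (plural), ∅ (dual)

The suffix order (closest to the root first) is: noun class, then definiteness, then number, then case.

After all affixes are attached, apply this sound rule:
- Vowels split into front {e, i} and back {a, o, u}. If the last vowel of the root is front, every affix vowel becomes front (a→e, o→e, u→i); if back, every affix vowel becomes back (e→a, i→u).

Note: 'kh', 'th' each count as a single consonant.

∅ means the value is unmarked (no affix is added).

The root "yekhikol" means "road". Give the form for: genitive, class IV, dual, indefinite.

Attach noun class class IV -ul → yekhikolul.
Attach definiteness indefinite -the → yekhikolulthe.
number = dual: zero marking, form stays yekhikolulthe.
case = genitive: zero marking, form stays yekhikolulthe.
Apply vowel harmony: yekhikolulthe → yekhikolultha.

yekhikolultha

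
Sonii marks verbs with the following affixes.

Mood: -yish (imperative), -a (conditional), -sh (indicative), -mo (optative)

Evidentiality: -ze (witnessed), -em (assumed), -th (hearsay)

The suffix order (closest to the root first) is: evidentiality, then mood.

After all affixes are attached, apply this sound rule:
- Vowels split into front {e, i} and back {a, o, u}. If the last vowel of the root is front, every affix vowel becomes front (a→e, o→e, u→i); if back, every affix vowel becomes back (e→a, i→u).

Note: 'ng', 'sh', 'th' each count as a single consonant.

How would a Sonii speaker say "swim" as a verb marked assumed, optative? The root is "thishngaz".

thishngazammo

Attach evidentiality assumed -em → thishngazem.
Attach mood optative -mo → thishngazemmo.
Apply vowel harmony: thishngazemmo → thishngazammo.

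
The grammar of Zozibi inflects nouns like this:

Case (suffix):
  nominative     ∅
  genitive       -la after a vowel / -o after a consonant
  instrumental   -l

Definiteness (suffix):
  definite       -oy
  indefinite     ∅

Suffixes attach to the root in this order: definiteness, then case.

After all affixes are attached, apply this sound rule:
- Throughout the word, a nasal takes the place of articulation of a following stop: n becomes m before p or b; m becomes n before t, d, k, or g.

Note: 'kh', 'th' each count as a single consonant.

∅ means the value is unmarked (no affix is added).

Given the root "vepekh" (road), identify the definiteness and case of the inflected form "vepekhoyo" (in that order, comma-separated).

definite, genitive

Segment: vepekh-oy-o.
definiteness: -oy → definite.
case: -la/o → genitive.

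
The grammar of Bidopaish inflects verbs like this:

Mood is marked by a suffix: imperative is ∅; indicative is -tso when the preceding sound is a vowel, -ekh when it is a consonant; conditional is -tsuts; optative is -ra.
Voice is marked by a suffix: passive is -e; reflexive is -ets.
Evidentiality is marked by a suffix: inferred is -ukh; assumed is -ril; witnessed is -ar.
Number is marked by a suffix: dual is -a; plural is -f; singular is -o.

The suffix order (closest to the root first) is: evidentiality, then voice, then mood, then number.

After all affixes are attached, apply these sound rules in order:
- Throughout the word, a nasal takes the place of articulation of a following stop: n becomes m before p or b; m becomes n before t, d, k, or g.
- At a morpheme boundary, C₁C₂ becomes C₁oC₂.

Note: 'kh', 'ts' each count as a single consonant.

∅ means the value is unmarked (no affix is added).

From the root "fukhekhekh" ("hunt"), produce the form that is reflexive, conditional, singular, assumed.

Attach evidentiality assumed -ril → fukhekhekhril.
Attach voice reflexive -ets → fukhekhekhrilets.
Attach mood conditional -tsuts → fukhekhekhriletstsuts.
Attach number singular -o → fukhekhekhriletstsutso.
Nasal assimilation: no change.
Apply epenthesis: fukhekhekhriletstsutso → fukhekhekhoriletsotsutso.

fukhekhekhoriletsotsutso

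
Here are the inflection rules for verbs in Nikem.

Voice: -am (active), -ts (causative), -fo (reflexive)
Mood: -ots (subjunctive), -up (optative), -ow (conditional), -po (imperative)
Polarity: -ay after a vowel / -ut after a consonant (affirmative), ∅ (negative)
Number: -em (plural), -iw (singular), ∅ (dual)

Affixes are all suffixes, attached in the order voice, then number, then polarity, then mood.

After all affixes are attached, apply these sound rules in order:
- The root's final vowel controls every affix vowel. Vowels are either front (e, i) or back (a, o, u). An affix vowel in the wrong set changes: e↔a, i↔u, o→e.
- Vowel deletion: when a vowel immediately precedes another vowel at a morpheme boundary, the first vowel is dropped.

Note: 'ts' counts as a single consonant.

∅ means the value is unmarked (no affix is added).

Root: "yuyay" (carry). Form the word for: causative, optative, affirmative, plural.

Attach voice causative -ts → yuyayts.
Attach number plural -em → yuyaytsem.
Attach polarity affirmative -ut (after consonant 'm') → yuyaytsemut.
Attach mood optative -up → yuyaytsemutup.
Apply vowel harmony: yuyaytsemutup → yuyaytsamutup.
Vowel deletion: no change.

yuyaytsamutup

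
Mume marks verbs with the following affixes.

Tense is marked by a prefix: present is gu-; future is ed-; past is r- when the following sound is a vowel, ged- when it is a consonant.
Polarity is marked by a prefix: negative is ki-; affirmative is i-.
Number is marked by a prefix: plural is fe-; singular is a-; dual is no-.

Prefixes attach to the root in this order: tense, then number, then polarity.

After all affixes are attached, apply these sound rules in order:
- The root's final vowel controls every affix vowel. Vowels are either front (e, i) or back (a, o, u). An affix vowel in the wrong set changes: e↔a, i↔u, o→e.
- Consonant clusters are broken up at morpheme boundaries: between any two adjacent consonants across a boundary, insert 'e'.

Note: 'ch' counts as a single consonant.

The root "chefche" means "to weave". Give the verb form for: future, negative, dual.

Attach tense future ed- → edchefche.
Attach number dual no- → noedchefche.
Attach polarity negative ki- → kinoedchefche.
Apply vowel harmony: kinoedchefche → kineedchefche.
Apply epenthesis: kineedchefche → kineedechefche.

kineedechefche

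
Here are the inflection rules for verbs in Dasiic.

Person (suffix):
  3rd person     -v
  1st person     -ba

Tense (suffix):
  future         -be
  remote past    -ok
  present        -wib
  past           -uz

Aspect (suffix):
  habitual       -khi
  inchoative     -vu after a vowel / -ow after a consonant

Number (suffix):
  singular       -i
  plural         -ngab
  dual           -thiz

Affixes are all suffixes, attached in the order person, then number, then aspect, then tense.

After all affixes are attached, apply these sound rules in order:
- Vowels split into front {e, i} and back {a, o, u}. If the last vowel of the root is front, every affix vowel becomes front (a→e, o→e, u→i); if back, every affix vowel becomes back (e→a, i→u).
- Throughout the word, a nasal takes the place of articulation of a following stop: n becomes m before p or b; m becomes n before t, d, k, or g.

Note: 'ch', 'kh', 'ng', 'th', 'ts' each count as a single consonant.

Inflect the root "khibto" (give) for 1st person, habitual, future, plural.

Attach person 1st person -ba → khibtoba.
Attach number plural -ngab → khibtobangab.
Attach aspect habitual -khi → khibtobangabkhi.
Attach tense future -be → khibtobangabkhibe.
Apply vowel harmony: khibtobangabkhibe → khibtobangabkhuba.
Nasal assimilation: no change.

khibtobangabkhuba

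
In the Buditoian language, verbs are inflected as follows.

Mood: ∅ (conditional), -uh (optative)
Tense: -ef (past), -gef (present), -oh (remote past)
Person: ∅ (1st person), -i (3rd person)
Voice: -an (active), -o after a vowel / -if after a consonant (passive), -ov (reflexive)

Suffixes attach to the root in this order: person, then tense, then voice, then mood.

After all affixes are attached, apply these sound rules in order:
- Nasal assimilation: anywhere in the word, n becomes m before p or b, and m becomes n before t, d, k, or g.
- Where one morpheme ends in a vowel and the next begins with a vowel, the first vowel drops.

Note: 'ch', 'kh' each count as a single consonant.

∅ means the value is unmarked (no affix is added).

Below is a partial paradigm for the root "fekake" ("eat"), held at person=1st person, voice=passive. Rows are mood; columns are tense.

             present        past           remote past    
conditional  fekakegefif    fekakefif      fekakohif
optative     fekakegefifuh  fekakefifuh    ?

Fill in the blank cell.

person = 1st person: zero marking, form stays fekake.
Attach tense remote past -oh → fekakeoh.
Attach voice passive -if (after consonant 'h') → fekakeohif.
Attach mood optative -uh → fekakeohifuh.
Nasal assimilation: no change.
Apply vowel deletion: fekakeohifuh → fekakohifuh.

fekakohifuh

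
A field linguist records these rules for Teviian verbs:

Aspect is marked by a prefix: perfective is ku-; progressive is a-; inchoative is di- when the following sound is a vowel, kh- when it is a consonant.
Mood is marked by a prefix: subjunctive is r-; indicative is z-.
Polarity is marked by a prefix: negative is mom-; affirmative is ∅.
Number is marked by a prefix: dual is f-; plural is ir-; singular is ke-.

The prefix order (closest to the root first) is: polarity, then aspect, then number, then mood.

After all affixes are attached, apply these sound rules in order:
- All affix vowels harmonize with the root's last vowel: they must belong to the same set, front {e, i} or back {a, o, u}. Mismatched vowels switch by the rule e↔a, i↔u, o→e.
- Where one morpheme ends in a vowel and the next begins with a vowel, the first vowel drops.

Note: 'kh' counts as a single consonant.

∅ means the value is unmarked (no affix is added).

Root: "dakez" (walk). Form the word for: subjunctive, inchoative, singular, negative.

Attach polarity negative mom- → momdakez.
Attach aspect inchoative kh- (before consonant 'm') → khmomdakez.
Attach number singular ke- → kekhmomdakez.
Attach mood subjunctive r- → rkekhmomdakez.
Apply vowel harmony: rkekhmomdakez → rkekhmemdakez.
Vowel deletion: no change.

rkekhmemdakez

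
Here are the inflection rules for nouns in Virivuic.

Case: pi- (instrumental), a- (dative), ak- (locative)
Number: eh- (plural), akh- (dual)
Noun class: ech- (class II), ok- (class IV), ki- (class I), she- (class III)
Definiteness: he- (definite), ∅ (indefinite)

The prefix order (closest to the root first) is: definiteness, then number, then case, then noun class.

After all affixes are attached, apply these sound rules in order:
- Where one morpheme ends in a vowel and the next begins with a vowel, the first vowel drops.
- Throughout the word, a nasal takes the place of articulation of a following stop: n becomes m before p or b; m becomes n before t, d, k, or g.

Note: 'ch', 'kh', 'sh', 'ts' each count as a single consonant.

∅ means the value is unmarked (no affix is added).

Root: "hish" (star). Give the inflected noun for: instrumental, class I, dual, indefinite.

definiteness = indefinite: zero marking, form stays hish.
Attach number dual akh- → akhhish.
Attach case instrumental pi- → piakhhish.
Attach noun class class I ki- → kipiakhhish.
Apply vowel deletion: kipiakhhish → kipakhhish.
Nasal assimilation: no change.

kipakhhish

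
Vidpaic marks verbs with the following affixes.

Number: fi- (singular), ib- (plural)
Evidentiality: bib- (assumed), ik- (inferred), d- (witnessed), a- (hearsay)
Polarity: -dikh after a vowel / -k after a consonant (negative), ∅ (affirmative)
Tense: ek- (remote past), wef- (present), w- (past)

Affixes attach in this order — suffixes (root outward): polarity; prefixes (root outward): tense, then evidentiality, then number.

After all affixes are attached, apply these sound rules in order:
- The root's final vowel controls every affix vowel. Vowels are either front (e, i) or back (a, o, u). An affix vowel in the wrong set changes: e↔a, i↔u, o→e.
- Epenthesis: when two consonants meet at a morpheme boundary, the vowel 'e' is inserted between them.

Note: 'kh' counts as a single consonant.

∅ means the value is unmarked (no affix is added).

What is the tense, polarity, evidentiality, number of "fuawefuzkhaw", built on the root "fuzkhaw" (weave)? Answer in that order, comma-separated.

Segment: fi-a-w-fuzkhaw.
tense: w- → past.
polarity: ∅ → affirmative.
evidentiality: a- → hearsay.
number: fi- → singular.

past, affirmative, hearsay, singular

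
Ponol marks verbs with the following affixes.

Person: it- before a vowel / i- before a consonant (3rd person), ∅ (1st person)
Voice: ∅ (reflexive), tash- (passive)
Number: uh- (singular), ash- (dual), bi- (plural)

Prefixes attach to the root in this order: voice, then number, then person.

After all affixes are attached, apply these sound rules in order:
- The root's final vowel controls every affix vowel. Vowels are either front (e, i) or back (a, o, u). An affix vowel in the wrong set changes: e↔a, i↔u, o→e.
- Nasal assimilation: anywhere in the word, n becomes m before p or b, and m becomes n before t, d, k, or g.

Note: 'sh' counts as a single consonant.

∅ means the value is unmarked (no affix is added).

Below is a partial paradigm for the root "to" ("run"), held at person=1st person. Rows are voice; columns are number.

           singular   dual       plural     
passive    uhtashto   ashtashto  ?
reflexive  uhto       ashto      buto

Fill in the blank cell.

butashto

Attach voice passive tash- → tashto.
Attach number plural bi- → bitashto.
person = 1st person: zero marking, form stays bitashto.
Apply vowel harmony: bitashto → butashto.
Nasal assimilation: no change.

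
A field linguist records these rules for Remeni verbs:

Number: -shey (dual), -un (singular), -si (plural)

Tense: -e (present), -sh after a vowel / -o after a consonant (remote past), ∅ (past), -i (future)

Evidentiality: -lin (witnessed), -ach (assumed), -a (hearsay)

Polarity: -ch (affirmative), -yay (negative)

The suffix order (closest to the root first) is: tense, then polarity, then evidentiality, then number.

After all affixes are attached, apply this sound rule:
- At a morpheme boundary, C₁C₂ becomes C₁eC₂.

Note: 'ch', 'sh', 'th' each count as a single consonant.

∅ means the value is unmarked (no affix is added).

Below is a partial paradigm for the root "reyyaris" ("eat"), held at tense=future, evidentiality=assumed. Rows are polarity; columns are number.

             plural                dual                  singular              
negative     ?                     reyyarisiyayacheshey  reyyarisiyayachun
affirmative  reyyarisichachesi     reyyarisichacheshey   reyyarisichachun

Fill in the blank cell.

Attach tense future -i → reyyarisi.
Attach polarity negative -yay → reyyarisiyay.
Attach evidentiality assumed -ach → reyyarisiyayach.
Attach number plural -si → reyyarisiyayachsi.
Apply epenthesis: reyyarisiyayachsi → reyyarisiyayachesi.

reyyarisiyayachesi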